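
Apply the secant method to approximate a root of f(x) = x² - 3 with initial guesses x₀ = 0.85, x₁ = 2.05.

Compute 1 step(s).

f(x) = x² - 3
x₀ = 0.85, x₁ = 2.05

Secant formula: x_{n+1} = x_n - f(x_n)(x_n - x_{n-1})/(f(x_n) - f(x_{n-1}))

Iteration 1:
  f(0.850000) = -2.277500
  f(2.050000) = 1.202500
  x_2 = 2.050000 - 1.202500×(2.050000 - 0.850000)/(1.202500 - (-2.277500))
       = 1.635345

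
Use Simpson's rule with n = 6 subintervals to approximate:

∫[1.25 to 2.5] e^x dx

f(x) = e^x
a = 1.25, b = 2.5, n = 6
h = (b - a)/n = 0.208333

Simpson's rule: (h/3)[f(x₀) + 4f(x₁) + 2f(x₂) + ... + f(xₙ)]

x_0 = 1.2500, f(x_0) = 3.490343, coefficient = 1
x_1 = 1.4583, f(x_1) = 4.298789, coefficient = 4
x_2 = 1.6667, f(x_2) = 5.294490, coefficient = 2
x_3 = 1.8750, f(x_3) = 6.520819, coefficient = 4
x_4 = 2.0833, f(x_4) = 8.031195, coefficient = 2
x_5 = 2.2917, f(x_5) = 9.891410, coefficient = 4
x_6 = 2.5000, f(x_6) = 12.182494, coefficient = 1

I ≈ (0.208333/3) × 125.168278 = 8.692242
Exact value: 8.692151
Error: 0.000091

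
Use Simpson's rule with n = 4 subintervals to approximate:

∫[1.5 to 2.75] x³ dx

f(x) = x³
a = 1.5, b = 2.75, n = 4
h = (b - a)/n = 0.312500

Simpson's rule: (h/3)[f(x₀) + 4f(x₁) + 2f(x₂) + ... + f(xₙ)]

x_0 = 1.5000, f(x_0) = 3.375000, coefficient = 1
x_1 = 1.8125, f(x_1) = 5.954346, coefficient = 4
x_2 = 2.1250, f(x_2) = 9.595703, coefficient = 2
x_3 = 2.4375, f(x_3) = 14.482178, coefficient = 4
x_4 = 2.7500, f(x_4) = 20.796875, coefficient = 1

I ≈ (0.312500/3) × 125.109375 = 13.032227
Exact value: 13.032227
Error: 0.000000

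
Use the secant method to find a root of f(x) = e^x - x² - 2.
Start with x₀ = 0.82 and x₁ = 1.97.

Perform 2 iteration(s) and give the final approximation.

f(x) = e^x - x² - 2
x₀ = 0.82, x₁ = 1.97

Secant formula: x_{n+1} = x_n - f(x_n)(x_n - x_{n-1})/(f(x_n) - f(x_{n-1}))

Iteration 1:
  f(0.820000) = -0.401900
  f(1.970000) = 1.289776
  x_2 = 1.970000 - 1.289776×(1.970000 - 0.820000)/(1.289776 - (-0.401900))
       = 1.093211
Iteration 2:
  f(1.970000) = 1.289776
  f(1.093211) = -0.211270
  x_3 = 1.093211 - (-0.211270)×(1.093211 - 1.970000)/(-0.211270 - 1.289776)
       = 1.216618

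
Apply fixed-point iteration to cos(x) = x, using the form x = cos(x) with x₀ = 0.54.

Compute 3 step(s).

Equation: cos(x) = x
Fixed-point form: x = cos(x)
x₀ = 0.54

x_1 = g(0.540000) = 0.857709
x_2 = g(0.857709) = 0.654172
x_3 = g(0.654172) = 0.793552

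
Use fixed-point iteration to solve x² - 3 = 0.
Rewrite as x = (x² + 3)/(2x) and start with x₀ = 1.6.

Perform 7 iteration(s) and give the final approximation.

Equation: x² - 3 = 0
Fixed-point form: x = (x² + 3)/(2x)
x₀ = 1.6

x_1 = g(1.600000) = 1.737500
x_2 = g(1.737500) = 1.732059
x_3 = g(1.732059) = 1.732051
x_4 = g(1.732051) = 1.732051
x_5 = g(1.732051) = 1.732051
x_6 = g(1.732051) = 1.732051
x_7 = g(1.732051) = 1.732051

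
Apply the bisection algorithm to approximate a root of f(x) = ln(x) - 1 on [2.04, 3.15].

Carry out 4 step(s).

f(x) = ln(x) - 1
Initial interval: [2.04, 3.15]

Iteration 1:
  c_1 = (2.040000 + 3.150000)/2 = 2.595000
  f(c_1) = f(2.595000) = -0.046413
  f(a) × f(c) ≥ 0, new interval: [2.595000, 3.150000]
Iteration 2:
  c_2 = (2.595000 + 3.150000)/2 = 2.872500
  f(c_2) = f(2.872500) = 0.055183
  f(a) × f(c) < 0, new interval: [2.595000, 2.872500]
Iteration 3:
  c_3 = (2.595000 + 2.872500)/2 = 2.733750
  f(c_3) = f(2.733750) = 0.005674
  f(a) × f(c) < 0, new interval: [2.595000, 2.733750]
Iteration 4:
  c_4 = (2.595000 + 2.733750)/2 = 2.664375
  f(c_4) = f(2.664375) = -0.020030
  f(a) × f(c) ≥ 0, new interval: [2.664375, 2.733750]

After 4 iteration(s), the approximation is c_4 = 2.664375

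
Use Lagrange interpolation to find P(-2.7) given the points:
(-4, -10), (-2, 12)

Lagrange interpolation formula:
P(x) = Σ yᵢ × Lᵢ(x)
where Lᵢ(x) = Π_{j≠i} (x - xⱼ)/(xᵢ - xⱼ)

L_0(-2.7) = (-2.7 - (-2))/(-4 - (-2)) = 0.350000
L_1(-2.7) = (-2.7 - (-4))/(-2 - (-4)) = 0.650000

P(-2.7) = (-10)×L_0(-2.7) + 12×L_1(-2.7)
P(-2.7) = 4.300000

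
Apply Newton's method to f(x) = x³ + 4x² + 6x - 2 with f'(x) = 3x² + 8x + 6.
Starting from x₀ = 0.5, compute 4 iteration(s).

f(x) = x³ + 4x² + 6x - 2
f'(x) = 3x² + 8x + 6
x₀ = 0.5

Newton-Raphson formula: x_{n+1} = x_n - f(x_n)/f'(x_n)

Iteration 1:
  f(0.500000) = 2.125000
  f'(0.500000) = 10.750000
  x_1 = 0.500000 - 2.125000/10.750000 = 0.302326
Iteration 2:
  f(0.302326) = 0.207189
  f'(0.302326) = 8.692807
  x_2 = 0.302326 - 0.207189/8.692807 = 0.278491
Iteration 3:
  f(0.278491) = 0.002774
  f'(0.278491) = 8.460600
  x_3 = 0.278491 - 0.002774/8.460600 = 0.278163
Iteration 4:
  f(0.278163) = 0.000001
  f'(0.278163) = 8.457429
  x_4 = 0.278163 - 0.000001/8.457429 = 0.278163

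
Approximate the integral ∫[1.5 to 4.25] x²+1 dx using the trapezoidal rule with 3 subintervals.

f(x) = x²+1
a = 1.5, b = 4.25, n = 3
h = (b - a)/n = 0.916667

Trapezoidal rule: (h/2)[f(x₀) + 2f(x₁) + 2f(x₂) + ... + f(xₙ)]

x_0 = 1.5000, f(x_0) = 3.250000, coefficient = 1
x_1 = 2.4167, f(x_1) = 6.840278, coefficient = 2
x_2 = 3.3333, f(x_2) = 12.111111, coefficient = 2
x_3 = 4.2500, f(x_3) = 19.062500, coefficient = 1

I ≈ (0.916667/2) × 60.215278 = 27.598669
Exact value: 27.213542
Error: 0.385127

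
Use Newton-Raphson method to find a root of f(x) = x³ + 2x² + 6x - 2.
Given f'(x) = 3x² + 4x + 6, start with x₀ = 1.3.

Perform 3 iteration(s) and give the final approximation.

f(x) = x³ + 2x² + 6x - 2
f'(x) = 3x² + 4x + 6
x₀ = 1.3

Newton-Raphson formula: x_{n+1} = x_n - f(x_n)/f'(x_n)

Iteration 1:
  f(1.300000) = 11.377000
  f'(1.300000) = 16.270000
  x_1 = 1.300000 - 11.377000/16.270000 = 0.600738
Iteration 2:
  f(0.600738) = 2.542994
  f'(0.600738) = 9.485607
  x_2 = 0.600738 - 2.542994/9.485607 = 0.332648
Iteration 3:
  f(0.332648) = 0.254005
  f'(0.332648) = 7.662555
  x_3 = 0.332648 - 0.254005/7.662555 = 0.299499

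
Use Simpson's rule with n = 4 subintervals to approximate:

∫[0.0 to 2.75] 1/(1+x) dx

f(x) = 1/(1+x)
a = 0.0, b = 2.75, n = 4
h = (b - a)/n = 0.687500

Simpson's rule: (h/3)[f(x₀) + 4f(x₁) + 2f(x₂) + ... + f(xₙ)]

x_0 = 0.0000, f(x_0) = 1.000000, coefficient = 1
x_1 = 0.6875, f(x_1) = 0.592593, coefficient = 4
x_2 = 1.3750, f(x_2) = 0.421053, coefficient = 2
x_3 = 2.0625, f(x_3) = 0.326531, coefficient = 4
x_4 = 2.7500, f(x_4) = 0.266667, coefficient = 1

I ≈ (0.687500/3) × 5.785265 = 1.325790
Exact value: 1.321756
Error: 0.004034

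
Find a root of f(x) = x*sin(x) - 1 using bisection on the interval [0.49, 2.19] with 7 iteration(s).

f(x) = x*sin(x) - 1
Initial interval: [0.49, 2.19]

Iteration 1:
  c_1 = (0.490000 + 2.190000)/2 = 1.340000
  f(c_1) = f(1.340000) = 0.304469
  f(a) × f(c) < 0, new interval: [0.490000, 1.340000]
Iteration 2:
  c_2 = (0.490000 + 1.340000)/2 = 0.915000
  f(c_2) = f(0.915000) = -0.274805
  f(a) × f(c) ≥ 0, new interval: [0.915000, 1.340000]
Iteration 3:
  c_3 = (0.915000 + 1.340000)/2 = 1.127500
  f(c_3) = f(1.127500) = 0.018519
  f(a) × f(c) < 0, new interval: [0.915000, 1.127500]
Iteration 4:
  c_4 = (0.915000 + 1.127500)/2 = 1.021250
  f(c_4) = f(1.021250) = -0.129117
  f(a) × f(c) ≥ 0, new interval: [1.021250, 1.127500]
Iteration 5:
  c_5 = (1.021250 + 1.127500)/2 = 1.074375
  f(c_5) = f(1.074375) = -0.055310
  f(a) × f(c) ≥ 0, new interval: [1.074375, 1.127500]
Iteration 6:
  c_6 = (1.074375 + 1.127500)/2 = 1.100937
  f(c_6) = f(1.100937) = -0.018369
  f(a) × f(c) ≥ 0, new interval: [1.100937, 1.127500]
Iteration 7:
  c_7 = (1.100937 + 1.127500)/2 = 1.114219
  f(c_7) = f(1.114219) = 0.000086
  f(a) × f(c) < 0, new interval: [1.100937, 1.114219]

After 7 iteration(s), the approximation is c_7 = 1.114219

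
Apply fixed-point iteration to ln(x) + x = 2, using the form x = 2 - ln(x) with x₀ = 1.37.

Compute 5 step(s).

Equation: ln(x) + x = 2
Fixed-point form: x = 2 - ln(x)
x₀ = 1.37

x_1 = g(1.370000) = 1.685189
x_2 = g(1.685189) = 1.478122
x_3 = g(1.478122) = 1.609228
x_4 = g(1.609228) = 1.524246
x_5 = g(1.524246) = 1.578500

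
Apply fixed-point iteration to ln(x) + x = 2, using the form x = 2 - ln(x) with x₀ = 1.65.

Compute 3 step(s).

Equation: ln(x) + x = 2
Fixed-point form: x = 2 - ln(x)
x₀ = 1.65

x_1 = g(1.650000) = 1.499225
x_2 = g(1.499225) = 1.595052
x_3 = g(1.595052) = 1.533094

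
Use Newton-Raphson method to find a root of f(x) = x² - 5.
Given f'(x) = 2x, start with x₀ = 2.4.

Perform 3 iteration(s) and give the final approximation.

f(x) = x² - 5
f'(x) = 2x
x₀ = 2.4

Newton-Raphson formula: x_{n+1} = x_n - f(x_n)/f'(x_n)

Iteration 1:
  f(2.400000) = 0.760000
  f'(2.400000) = 4.800000
  x_1 = 2.400000 - 0.760000/4.800000 = 2.241667
Iteration 2:
  f(2.241667) = 0.025069
  f'(2.241667) = 4.483333
  x_2 = 2.241667 - 0.025069/4.483333 = 2.236075
Iteration 3:
  f(2.236075) = 0.000031
  f'(2.236075) = 4.472150
  x_3 = 2.236075 - 0.000031/4.472150 = 2.236068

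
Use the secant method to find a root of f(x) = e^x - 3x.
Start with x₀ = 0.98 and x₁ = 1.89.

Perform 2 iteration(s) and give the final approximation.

f(x) = e^x - 3x
x₀ = 0.98, x₁ = 1.89

Secant formula: x_{n+1} = x_n - f(x_n)(x_n - x_{n-1})/(f(x_n) - f(x_{n-1}))

Iteration 1:
  f(0.980000) = -0.275544
  f(1.890000) = 0.949369
  x_2 = 1.890000 - 0.949369×(1.890000 - 0.980000)/(0.949369 - (-0.275544))
       = 1.184704
Iteration 2:
  f(1.890000) = 0.949369
  f(1.184704) = -0.284393
  x_3 = 1.184704 - (-0.284393)×(1.184704 - 1.890000)/(-0.284393 - 0.949369)
       = 1.347281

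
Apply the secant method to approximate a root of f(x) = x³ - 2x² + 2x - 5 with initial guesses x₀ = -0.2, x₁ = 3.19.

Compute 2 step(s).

f(x) = x³ - 2x² + 2x - 5
x₀ = -0.2, x₁ = 3.19

Secant formula: x_{n+1} = x_n - f(x_n)(x_n - x_{n-1})/(f(x_n) - f(x_{n-1}))

Iteration 1:
  f(-0.200000) = -5.488000
  f(3.190000) = 13.489559
  x_2 = 3.190000 - 13.489559×(3.190000 - (-0.200000))/(13.489559 - (-5.488000))
       = 0.780333
Iteration 2:
  f(3.190000) = 13.489559
  f(0.780333) = -4.182013
  x_3 = 0.780333 - (-4.182013)×(0.780333 - 3.190000)/(-4.182013 - 13.489559)
       = 1.350585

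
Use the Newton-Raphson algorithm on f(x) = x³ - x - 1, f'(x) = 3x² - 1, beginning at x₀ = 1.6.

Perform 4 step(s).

f(x) = x³ - x - 1
f'(x) = 3x² - 1
x₀ = 1.6

Newton-Raphson formula: x_{n+1} = x_n - f(x_n)/f'(x_n)

Iteration 1:
  f(1.600000) = 1.496000
  f'(1.600000) = 6.680000
  x_1 = 1.600000 - 1.496000/6.680000 = 1.376048
Iteration 2:
  f(1.376048) = 0.229510
  f'(1.376048) = 4.680524
  x_2 = 1.376048 - 0.229510/4.680524 = 1.327013
Iteration 3:
  f(1.327013) = 0.009808
  f'(1.327013) = 4.282890
  x_3 = 1.327013 - 0.009808/4.282890 = 1.324723
Iteration 4:
  f(1.324723) = 0.000021
  f'(1.324723) = 4.264672
  x_4 = 1.324723 - 0.000021/4.264672 = 1.324718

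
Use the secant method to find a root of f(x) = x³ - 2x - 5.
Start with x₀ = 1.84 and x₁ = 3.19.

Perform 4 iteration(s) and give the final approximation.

f(x) = x³ - 2x - 5
x₀ = 1.84, x₁ = 3.19

Secant formula: x_{n+1} = x_n - f(x_n)(x_n - x_{n-1})/(f(x_n) - f(x_{n-1}))

Iteration 1:
  f(1.840000) = -2.450496
  f(3.190000) = 21.081759
  x_2 = 3.190000 - 21.081759×(3.190000 - 1.840000)/(21.081759 - (-2.450496))
       = 1.980580
Iteration 2:
  f(3.190000) = 21.081759
  f(1.980580) = -1.191942
  x_3 = 1.980580 - (-1.191942)×(1.980580 - 3.190000)/(-1.191942 - 21.081759)
       = 2.045300
Iteration 3:
  f(1.980580) = -1.191942
  f(2.045300) = -0.534590
  x_4 = 2.045300 - (-0.534590)×(2.045300 - 1.980580)/(-0.534590 - (-1.191942))
       = 2.097934
Iteration 4:
  f(2.045300) = -0.534590
  f(2.097934) = 0.037825
  x_5 = 2.097934 - 0.037825×(2.097934 - 2.045300)/(0.037825 - (-0.534590))
       = 2.094456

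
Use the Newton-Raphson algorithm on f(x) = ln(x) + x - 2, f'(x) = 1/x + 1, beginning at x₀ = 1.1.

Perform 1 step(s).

f(x) = ln(x) + x - 2
f'(x) = 1/x + 1
x₀ = 1.1

Newton-Raphson formula: x_{n+1} = x_n - f(x_n)/f'(x_n)

Iteration 1:
  f(1.100000) = -0.804690
  f'(1.100000) = 1.909091
  x_1 = 1.100000 - (-0.804690)/1.909091 = 1.521504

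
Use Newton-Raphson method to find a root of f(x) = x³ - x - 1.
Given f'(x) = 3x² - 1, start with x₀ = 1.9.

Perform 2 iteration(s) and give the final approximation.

f(x) = x³ - x - 1
f'(x) = 3x² - 1
x₀ = 1.9

Newton-Raphson formula: x_{n+1} = x_n - f(x_n)/f'(x_n)

Iteration 1:
  f(1.900000) = 3.959000
  f'(1.900000) = 9.830000
  x_1 = 1.900000 - 3.959000/9.830000 = 1.497253
Iteration 2:
  f(1.497253) = 0.859240
  f'(1.497253) = 5.725302
  x_2 = 1.497253 - 0.859240/5.725302 = 1.347176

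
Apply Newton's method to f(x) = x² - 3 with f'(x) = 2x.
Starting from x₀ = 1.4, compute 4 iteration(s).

f(x) = x² - 3
f'(x) = 2x
x₀ = 1.4

Newton-Raphson formula: x_{n+1} = x_n - f(x_n)/f'(x_n)

Iteration 1:
  f(1.400000) = -1.040000
  f'(1.400000) = 2.800000
  x_1 = 1.400000 - (-1.040000)/2.800000 = 1.771429
Iteration 2:
  f(1.771429) = 0.137959
  f'(1.771429) = 3.542857
  x_2 = 1.771429 - 0.137959/3.542857 = 1.732488
Iteration 3:
  f(1.732488) = 0.001516
  f'(1.732488) = 3.464977
  x_3 = 1.732488 - 0.001516/3.464977 = 1.732051
Iteration 4:
  f(1.732051) = 0.000000
  f'(1.732051) = 3.464102
  x_4 = 1.732051 - 0.000000/3.464102 = 1.732051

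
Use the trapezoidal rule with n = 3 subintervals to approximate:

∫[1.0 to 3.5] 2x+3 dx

f(x) = 2x+3
a = 1.0, b = 3.5, n = 3
h = (b - a)/n = 0.833333

Trapezoidal rule: (h/2)[f(x₀) + 2f(x₁) + 2f(x₂) + ... + f(xₙ)]

x_0 = 1.0000, f(x_0) = 5.000000, coefficient = 1
x_1 = 1.8333, f(x_1) = 6.666667, coefficient = 2
x_2 = 2.6667, f(x_2) = 8.333333, coefficient = 2
x_3 = 3.5000, f(x_3) = 10.000000, coefficient = 1

I ≈ (0.833333/2) × 45.000000 = 18.750000
Exact value: 18.750000
Error: 0.000000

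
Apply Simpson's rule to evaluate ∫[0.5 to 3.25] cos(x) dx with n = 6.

f(x) = cos(x)
a = 0.5, b = 3.25, n = 6
h = (b - a)/n = 0.458333

Simpson's rule: (h/3)[f(x₀) + 4f(x₁) + 2f(x₂) + ... + f(xₙ)]

x_0 = 0.5000, f(x_0) = 0.877583, coefficient = 1
x_1 = 0.9583, f(x_1) = 0.574885, coefficient = 4
x_2 = 1.4167, f(x_2) = 0.153520, coefficient = 2
x_3 = 1.8750, f(x_3) = -0.299534, coefficient = 4
x_4 = 2.3333, f(x_4) = -0.690758, coefficient = 2
x_5 = 2.7917, f(x_5) = -0.939398, coefficient = 4
x_6 = 3.2500, f(x_6) = -0.994130, coefficient = 1

I ≈ (0.458333/3) × -3.847211 = -0.587768
Exact value: -0.587621
Error: 0.000148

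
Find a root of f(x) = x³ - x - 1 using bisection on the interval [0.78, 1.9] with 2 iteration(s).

f(x) = x³ - x - 1
Initial interval: [0.78, 1.9]

Iteration 1:
  c_1 = (0.780000 + 1.900000)/2 = 1.340000
  f(c_1) = f(1.340000) = 0.066104
  f(a) × f(c) < 0, new interval: [0.780000, 1.340000]
Iteration 2:
  c_2 = (0.780000 + 1.340000)/2 = 1.060000
  f(c_2) = f(1.060000) = -0.868984
  f(a) × f(c) ≥ 0, new interval: [1.060000, 1.340000]

After 2 iteration(s), the approximation is c_2 = 1.060000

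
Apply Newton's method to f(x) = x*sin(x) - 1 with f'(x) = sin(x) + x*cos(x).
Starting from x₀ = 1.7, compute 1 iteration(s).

f(x) = x*sin(x) - 1
f'(x) = sin(x) + x*cos(x)
x₀ = 1.7

Newton-Raphson formula: x_{n+1} = x_n - f(x_n)/f'(x_n)

Iteration 1:
  f(1.700000) = 0.685830
  f'(1.700000) = 0.772629
  x_1 = 1.700000 - 0.685830/0.772629 = 0.812342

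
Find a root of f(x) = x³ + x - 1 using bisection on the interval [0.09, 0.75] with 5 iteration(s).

f(x) = x³ + x - 1
Initial interval: [0.09, 0.75]

Iteration 1:
  c_1 = (0.090000 + 0.750000)/2 = 0.420000
  f(c_1) = f(0.420000) = -0.505912
  f(a) × f(c) ≥ 0, new interval: [0.420000, 0.750000]
Iteration 2:
  c_2 = (0.420000 + 0.750000)/2 = 0.585000
  f(c_2) = f(0.585000) = -0.214798
  f(a) × f(c) ≥ 0, new interval: [0.585000, 0.750000]
Iteration 3:
  c_3 = (0.585000 + 0.750000)/2 = 0.667500
  f(c_3) = f(0.667500) = -0.035091
  f(a) × f(c) ≥ 0, new interval: [0.667500, 0.750000]
Iteration 4:
  c_4 = (0.667500 + 0.750000)/2 = 0.708750
  f(c_4) = f(0.708750) = 0.064774
  f(a) × f(c) < 0, new interval: [0.667500, 0.708750]
Iteration 5:
  c_5 = (0.667500 + 0.708750)/2 = 0.688125
  f(c_5) = f(0.688125) = 0.013963
  f(a) × f(c) < 0, new interval: [0.667500, 0.688125]

After 5 iteration(s), the approximation is c_5 = 0.688125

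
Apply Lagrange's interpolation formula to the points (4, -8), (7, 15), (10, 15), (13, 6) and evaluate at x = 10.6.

Lagrange interpolation formula:
P(x) = Σ yᵢ × Lᵢ(x)
where Lᵢ(x) = Π_{j≠i} (x - xⱼ)/(xᵢ - xⱼ)

L_0(10.6) = (10.6 - 7)/(4 - 7) × (10.6 - 10)/(4 - 10) × (10.6 - 13)/(4 - 13) = 0.032000
L_1(10.6) = (10.6 - 4)/(7 - 4) × (10.6 - 10)/(7 - 10) × (10.6 - 13)/(7 - 13) = -0.176000
L_2(10.6) = (10.6 - 4)/(10 - 4) × (10.6 - 7)/(10 - 7) × (10.6 - 13)/(10 - 13) = 1.056000
L_3(10.6) = (10.6 - 4)/(13 - 4) × (10.6 - 7)/(13 - 7) × (10.6 - 10)/(13 - 10) = 0.088000

P(10.6) = (-8)×L_0(10.6) + 15×L_1(10.6) + 15×L_2(10.6) + 6×L_3(10.6)
P(10.6) = 13.472000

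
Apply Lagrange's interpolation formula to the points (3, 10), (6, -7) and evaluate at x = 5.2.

Lagrange interpolation formula:
P(x) = Σ yᵢ × Lᵢ(x)
where Lᵢ(x) = Π_{j≠i} (x - xⱼ)/(xᵢ - xⱼ)

L_0(5.2) = (5.2 - 6)/(3 - 6) = 0.266667
L_1(5.2) = (5.2 - 3)/(6 - 3) = 0.733333

P(5.2) = 10×L_0(5.2) + (-7)×L_1(5.2)
P(5.2) = -2.466667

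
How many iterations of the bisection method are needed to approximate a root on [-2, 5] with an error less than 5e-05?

We need (b-a)/2^n ≤ 5e-05
(5 - (-2))/2^n ≤ 5e-05
7/2^n ≤ 5e-05
2^n ≥ 140000
n ≥ log₂(140000) = 17.10
n ≥ 18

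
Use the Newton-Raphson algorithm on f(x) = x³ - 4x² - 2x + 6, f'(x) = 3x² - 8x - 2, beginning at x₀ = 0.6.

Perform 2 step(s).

f(x) = x³ - 4x² - 2x + 6
f'(x) = 3x² - 8x - 2
x₀ = 0.6

Newton-Raphson formula: x_{n+1} = x_n - f(x_n)/f'(x_n)

Iteration 1:
  f(0.600000) = 3.576000
  f'(0.600000) = -5.720000
  x_1 = 0.600000 - 3.576000/(-5.720000) = 1.225175
Iteration 2:
  f(1.225175) = -0.615510
  f'(1.225175) = -7.298239
  x_2 = 1.225175 - (-0.615510)/(-7.298239) = 1.140838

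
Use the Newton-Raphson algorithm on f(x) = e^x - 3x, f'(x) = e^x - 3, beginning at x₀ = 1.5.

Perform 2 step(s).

f(x) = e^x - 3x
f'(x) = e^x - 3
x₀ = 1.5

Newton-Raphson formula: x_{n+1} = x_n - f(x_n)/f'(x_n)

Iteration 1:
  f(1.500000) = -0.018311
  f'(1.500000) = 1.481689
  x_1 = 1.500000 - (-0.018311)/1.481689 = 1.512358
Iteration 2:
  f(1.512358) = 0.000344
  f'(1.512358) = 1.537418
  x_2 = 1.512358 - 0.000344/1.537418 = 1.512135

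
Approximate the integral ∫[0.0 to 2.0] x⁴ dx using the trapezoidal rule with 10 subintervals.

f(x) = x⁴
a = 0.0, b = 2.0, n = 10
h = (b - a)/n = 0.200000

Trapezoidal rule: (h/2)[f(x₀) + 2f(x₁) + 2f(x₂) + ... + f(xₙ)]

x_0 = 0.0000, f(x_0) = 0.000000, coefficient = 1
x_1 = 0.2000, f(x_1) = 0.001600, coefficient = 2
x_2 = 0.4000, f(x_2) = 0.025600, coefficient = 2
x_3 = 0.6000, f(x_3) = 0.129600, coefficient = 2
x_4 = 0.8000, f(x_4) = 0.409600, coefficient = 2
x_5 = 1.0000, f(x_5) = 1.000000, coefficient = 2
x_6 = 1.2000, f(x_6) = 2.073600, coefficient = 2
x_7 = 1.4000, f(x_7) = 3.841600, coefficient = 2
x_8 = 1.6000, f(x_8) = 6.553600, coefficient = 2
x_9 = 1.8000, f(x_9) = 10.497600, coefficient = 2
x_10 = 2.0000, f(x_10) = 16.000000, coefficient = 1

I ≈ (0.200000/2) × 65.065600 = 6.506560
Exact value: 6.400000
Error: 0.106560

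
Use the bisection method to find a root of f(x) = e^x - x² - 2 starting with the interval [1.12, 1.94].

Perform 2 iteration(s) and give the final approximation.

f(x) = e^x - x² - 2
Initial interval: [1.12, 1.94]

Iteration 1:
  c_1 = (1.120000 + 1.940000)/2 = 1.530000
  f(c_1) = f(1.530000) = 0.277277
  f(a) × f(c) < 0, new interval: [1.120000, 1.530000]
Iteration 2:
  c_2 = (1.120000 + 1.530000)/2 = 1.325000
  f(c_2) = f(1.325000) = 0.006560
  f(a) × f(c) < 0, new interval: [1.120000, 1.325000]

After 2 iteration(s), the approximation is c_2 = 1.325000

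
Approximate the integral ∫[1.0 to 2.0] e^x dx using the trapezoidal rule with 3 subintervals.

f(x) = e^x
a = 1.0, b = 2.0, n = 3
h = (b - a)/n = 0.333333

Trapezoidal rule: (h/2)[f(x₀) + 2f(x₁) + 2f(x₂) + ... + f(xₙ)]

x_0 = 1.0000, f(x_0) = 2.718282, coefficient = 1
x_1 = 1.3333, f(x_1) = 3.793668, coefficient = 2
x_2 = 1.6667, f(x_2) = 5.294490, coefficient = 2
x_3 = 2.0000, f(x_3) = 7.389056, coefficient = 1

I ≈ (0.333333/2) × 28.283654 = 4.713942
Exact value: 4.670774
Error: 0.043168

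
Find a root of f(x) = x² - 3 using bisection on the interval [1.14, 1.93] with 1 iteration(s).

f(x) = x² - 3
Initial interval: [1.14, 1.93]

Iteration 1:
  c_1 = (1.140000 + 1.930000)/2 = 1.535000
  f(c_1) = f(1.535000) = -0.643775
  f(a) × f(c) ≥ 0, new interval: [1.535000, 1.930000]

After 1 iteration(s), the approximation is c_1 = 1.535000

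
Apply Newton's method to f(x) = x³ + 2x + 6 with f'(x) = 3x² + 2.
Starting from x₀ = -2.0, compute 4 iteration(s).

f(x) = x³ + 2x + 6
f'(x) = 3x² + 2
x₀ = -2.0

Newton-Raphson formula: x_{n+1} = x_n - f(x_n)/f'(x_n)

Iteration 1:
  f(-2.000000) = -6.000000
  f'(-2.000000) = 14.000000
  x_1 = -2.000000 - (-6.000000)/14.000000 = -1.571429
Iteration 2:
  f(-1.571429) = -1.023324
  f'(-1.571429) = 9.408163
  x_2 = -1.571429 - (-1.023324)/9.408163 = -1.462659
Iteration 3:
  f(-1.462659) = -0.054487
  f'(-1.462659) = 8.418112
  x_3 = -1.462659 - (-0.054487)/8.418112 = -1.456186
Iteration 4:
  f(-1.456186) = -0.000184
  f'(-1.456186) = 8.361435
  x_4 = -1.456186 - (-0.000184)/8.361435 = -1.456164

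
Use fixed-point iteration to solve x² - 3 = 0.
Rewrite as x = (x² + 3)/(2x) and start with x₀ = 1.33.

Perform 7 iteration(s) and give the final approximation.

Equation: x² - 3 = 0
Fixed-point form: x = (x² + 3)/(2x)
x₀ = 1.33

x_1 = g(1.330000) = 1.792820
x_2 = g(1.792820) = 1.733081
x_3 = g(1.733081) = 1.732051
x_4 = g(1.732051) = 1.732051
x_5 = g(1.732051) = 1.732051
x_6 = g(1.732051) = 1.732051
x_7 = g(1.732051) = 1.732051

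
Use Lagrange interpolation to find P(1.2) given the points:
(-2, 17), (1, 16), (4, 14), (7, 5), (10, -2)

Lagrange interpolation formula:
P(x) = Σ yᵢ × Lᵢ(x)
where Lᵢ(x) = Π_{j≠i} (x - xⱼ)/(xᵢ - xⱼ)

L_0(1.2) = (1.2 - 1)/(-2 - 1) × (1.2 - 4)/(-2 - 4) × (1.2 - 7)/(-2 - 7) × (1.2 - 10)/(-2 - 10) = -0.014703
L_1(1.2) = (1.2 - (-2))/(1 - (-2)) × (1.2 - 4)/(1 - 4) × (1.2 - 7)/(1 - 7) × (1.2 - 10)/(1 - 10) = 0.940984
L_2(1.2) = (1.2 - (-2))/(4 - (-2)) × (1.2 - 1)/(4 - 1) × (1.2 - 7)/(4 - 7) × (1.2 - 10)/(4 - 10) = 0.100820
L_3(1.2) = (1.2 - (-2))/(7 - (-2)) × (1.2 - 1)/(7 - 1) × (1.2 - 4)/(7 - 4) × (1.2 - 10)/(7 - 10) = -0.032448
L_4(1.2) = (1.2 - (-2))/(10 - (-2)) × (1.2 - 1)/(10 - 1) × (1.2 - 4)/(10 - 4) × (1.2 - 7)/(10 - 7) = 0.005347

P(1.2) = 17×L_0(1.2) + 16×L_1(1.2) + 14×L_2(1.2) + 5×L_3(1.2) + (-2)×L_4(1.2)
P(1.2) = 16.044346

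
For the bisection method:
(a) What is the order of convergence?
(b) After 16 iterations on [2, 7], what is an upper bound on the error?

(a) Bisection has linear (order 1) convergence; the error is halved each step.

(b) Error bound = (b-a)/2^n = (7 - 2)/2^{16}
    = 5/2^{16}

(a) 1 (linear); (b) error ≤ 7.63e-05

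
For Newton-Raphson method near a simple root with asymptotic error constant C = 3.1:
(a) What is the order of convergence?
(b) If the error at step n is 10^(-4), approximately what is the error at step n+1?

(a) Newton-Raphson has quadratic (order 2) convergence near simple roots.
    This means |e_{n+1}| ≈ C|e_n|².

(b) With |e_n| = 10^(-4) and C = 3.1:
    |e_{n+1}| ≈ 3.1 × (10^(-4))² = 3.1 × 10^(-8)

(a) 2 (quadratic); (b) |e_{n+1}| ≈ 3.100e-08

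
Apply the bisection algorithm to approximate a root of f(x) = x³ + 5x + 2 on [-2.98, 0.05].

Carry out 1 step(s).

f(x) = x³ + 5x + 2
Initial interval: [-2.98, 0.05]

Iteration 1:
  c_1 = (-2.980000 + 0.050000)/2 = -1.465000
  f(c_1) = f(-1.465000) = -8.469220
  f(a) × f(c) ≥ 0, new interval: [-1.465000, 0.050000]

After 1 iteration(s), the approximation is c_1 = -1.465000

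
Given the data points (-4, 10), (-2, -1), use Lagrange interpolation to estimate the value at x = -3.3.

Lagrange interpolation formula:
P(x) = Σ yᵢ × Lᵢ(x)
where Lᵢ(x) = Π_{j≠i} (x - xⱼ)/(xᵢ - xⱼ)

L_0(-3.3) = (-3.3 - (-2))/(-4 - (-2)) = 0.650000
L_1(-3.3) = (-3.3 - (-4))/(-2 - (-4)) = 0.350000

P(-3.3) = 10×L_0(-3.3) + (-1)×L_1(-3.3)
P(-3.3) = 6.150000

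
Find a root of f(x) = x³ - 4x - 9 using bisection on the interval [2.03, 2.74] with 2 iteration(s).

f(x) = x³ - 4x - 9
Initial interval: [2.03, 2.74]

Iteration 1:
  c_1 = (2.030000 + 2.740000)/2 = 2.385000
  f(c_1) = f(2.385000) = -4.973583
  f(a) × f(c) ≥ 0, new interval: [2.385000, 2.740000]
Iteration 2:
  c_2 = (2.385000 + 2.740000)/2 = 2.562500
  f(c_2) = f(2.562500) = -2.423584
  f(a) × f(c) ≥ 0, new interval: [2.562500, 2.740000]

After 2 iteration(s), the approximation is c_2 = 2.562500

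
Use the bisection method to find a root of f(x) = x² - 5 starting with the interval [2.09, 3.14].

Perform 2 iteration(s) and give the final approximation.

f(x) = x² - 5
Initial interval: [2.09, 3.14]

Iteration 1:
  c_1 = (2.090000 + 3.140000)/2 = 2.615000
  f(c_1) = f(2.615000) = 1.838225
  f(a) × f(c) < 0, new interval: [2.090000, 2.615000]
Iteration 2:
  c_2 = (2.090000 + 2.615000)/2 = 2.352500
  f(c_2) = f(2.352500) = 0.534256
  f(a) × f(c) < 0, new interval: [2.090000, 2.352500]

After 2 iteration(s), the approximation is c_2 = 2.352500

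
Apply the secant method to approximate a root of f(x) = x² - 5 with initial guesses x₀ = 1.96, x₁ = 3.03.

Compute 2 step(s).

f(x) = x² - 5
x₀ = 1.96, x₁ = 3.03

Secant formula: x_{n+1} = x_n - f(x_n)(x_n - x_{n-1})/(f(x_n) - f(x_{n-1}))

Iteration 1:
  f(1.960000) = -1.158400
  f(3.030000) = 4.180900
  x_2 = 3.030000 - 4.180900×(3.030000 - 1.960000)/(4.180900 - (-1.158400))
       = 2.192144
Iteration 2:
  f(3.030000) = 4.180900
  f(2.192144) = -0.194503
  x_3 = 2.192144 - (-0.194503)×(2.192144 - 3.030000)/(-0.194503 - 4.180900)
       = 2.229390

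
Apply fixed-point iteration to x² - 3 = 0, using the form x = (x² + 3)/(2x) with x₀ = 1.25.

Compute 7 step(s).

Equation: x² - 3 = 0
Fixed-point form: x = (x² + 3)/(2x)
x₀ = 1.25

x_1 = g(1.250000) = 1.825000
x_2 = g(1.825000) = 1.734418
x_3 = g(1.734418) = 1.732052
x_4 = g(1.732052) = 1.732051
x_5 = g(1.732051) = 1.732051
x_6 = g(1.732051) = 1.732051
x_7 = g(1.732051) = 1.732051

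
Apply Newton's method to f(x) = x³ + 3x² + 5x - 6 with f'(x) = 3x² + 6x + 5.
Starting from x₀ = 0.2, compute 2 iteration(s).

f(x) = x³ + 3x² + 5x - 6
f'(x) = 3x² + 6x + 5
x₀ = 0.2

Newton-Raphson formula: x_{n+1} = x_n - f(x_n)/f'(x_n)

Iteration 1:
  f(0.200000) = -4.872000
  f'(0.200000) = 6.320000
  x_1 = 0.200000 - (-4.872000)/6.320000 = 0.970886
Iteration 2:
  f(0.970886) = 2.597466
  f'(0.970886) = 13.653176
  x_2 = 0.970886 - 2.597466/13.653176 = 0.780640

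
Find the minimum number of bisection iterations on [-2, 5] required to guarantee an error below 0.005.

We need (b-a)/2^n ≤ 0.005
(5 - (-2))/2^n ≤ 0.005
7/2^n ≤ 0.005
2^n ≥ 1400
n ≥ log₂(1400) = 10.45
n ≥ 11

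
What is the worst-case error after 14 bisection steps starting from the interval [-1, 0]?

Bisection error bound: |error| ≤ (b-a)/2^n
|error| ≤ (0 - (-1))/2^14 = 1/2^14
|error| ≤ 0.0000610352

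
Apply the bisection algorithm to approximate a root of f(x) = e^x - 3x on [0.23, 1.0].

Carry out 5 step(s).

f(x) = e^x - 3x
Initial interval: [0.23, 1.0]

Iteration 1:
  c_1 = (0.230000 + 1.000000)/2 = 0.615000
  f(c_1) = f(0.615000) = 0.004657
  f(a) × f(c) ≥ 0, new interval: [0.615000, 1.000000]
Iteration 2:
  c_2 = (0.615000 + 1.000000)/2 = 0.807500
  f(c_2) = f(0.807500) = -0.180205
  f(a) × f(c) < 0, new interval: [0.615000, 0.807500]
Iteration 3:
  c_3 = (0.615000 + 0.807500)/2 = 0.711250
  f(c_3) = f(0.711250) = -0.097215
  f(a) × f(c) < 0, new interval: [0.615000, 0.711250]
Iteration 4:
  c_4 = (0.615000 + 0.711250)/2 = 0.663125
  f(c_4) = f(0.663125) = -0.048527
  f(a) × f(c) < 0, new interval: [0.615000, 0.663125]
Iteration 5:
  c_5 = (0.615000 + 0.663125)/2 = 0.639062
  f(c_5) = f(0.639062) = -0.022484
  f(a) × f(c) < 0, new interval: [0.615000, 0.639062]

After 5 iteration(s), the approximation is c_5 = 0.639062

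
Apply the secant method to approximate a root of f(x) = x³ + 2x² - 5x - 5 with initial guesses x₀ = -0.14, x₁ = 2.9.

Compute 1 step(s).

f(x) = x³ + 2x² - 5x - 5
x₀ = -0.14, x₁ = 2.9

Secant formula: x_{n+1} = x_n - f(x_n)(x_n - x_{n-1})/(f(x_n) - f(x_{n-1}))

Iteration 1:
  f(-0.140000) = -4.263544
  f(2.900000) = 21.709000
  x_2 = 2.900000 - 21.709000×(2.900000 - (-0.140000))/(21.709000 - (-4.263544))
       = 0.359034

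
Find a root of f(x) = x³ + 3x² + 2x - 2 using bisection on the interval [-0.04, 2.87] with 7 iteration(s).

f(x) = x³ + 3x² + 2x - 2
Initial interval: [-0.04, 2.87]

Iteration 1:
  c_1 = (-0.040000 + 2.870000)/2 = 1.415000
  f(c_1) = f(1.415000) = 9.669823
  f(a) × f(c) < 0, new interval: [-0.040000, 1.415000]
Iteration 2:
  c_2 = (-0.040000 + 1.415000)/2 = 0.687500
  f(c_2) = f(0.687500) = 1.117920
  f(a) × f(c) < 0, new interval: [-0.040000, 0.687500]
Iteration 3:
  c_3 = (-0.040000 + 0.687500)/2 = 0.323750
  f(c_3) = f(0.323750) = -1.004124
  f(a) × f(c) ≥ 0, new interval: [0.323750, 0.687500]
Iteration 4:
  c_4 = (0.323750 + 0.687500)/2 = 0.505625
  f(c_4) = f(0.505625) = -0.092514
  f(a) × f(c) ≥ 0, new interval: [0.505625, 0.687500]
Iteration 5:
  c_5 = (0.505625 + 0.687500)/2 = 0.596562
  f(c_5) = f(0.596562) = 0.473094
  f(a) × f(c) < 0, new interval: [0.505625, 0.596562]
Iteration 6:
  c_6 = (0.505625 + 0.596562)/2 = 0.551094
  f(c_6) = f(0.551094) = 0.180670
  f(a) × f(c) < 0, new interval: [0.505625, 0.551094]
Iteration 7:
  c_7 = (0.505625 + 0.551094)/2 = 0.528359
  f(c_7) = f(0.528359) = 0.041708
  f(a) × f(c) < 0, new interval: [0.505625, 0.528359]

After 7 iteration(s), the approximation is c_7 = 0.528359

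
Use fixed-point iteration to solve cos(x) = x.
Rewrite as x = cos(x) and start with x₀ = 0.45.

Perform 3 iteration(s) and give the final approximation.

Equation: cos(x) = x
Fixed-point form: x = cos(x)
x₀ = 0.45

x_1 = g(0.450000) = 0.900447
x_2 = g(0.900447) = 0.621260
x_3 = g(0.621260) = 0.813146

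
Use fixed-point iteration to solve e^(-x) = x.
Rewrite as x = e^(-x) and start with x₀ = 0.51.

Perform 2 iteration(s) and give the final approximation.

Equation: e^(-x) = x
Fixed-point form: x = e^(-x)
x₀ = 0.51

x_1 = g(0.510000) = 0.600496
x_2 = g(0.600496) = 0.548540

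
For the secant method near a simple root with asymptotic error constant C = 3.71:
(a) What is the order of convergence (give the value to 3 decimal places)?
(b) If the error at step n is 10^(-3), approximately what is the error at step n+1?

(a) Secant method has superlinear convergence with order φ = (1+√5)/2 ≈ 1.618.
    This means |e_{n+1}| ≈ C|e_n|^1.618.

(b) With |e_n| = 10^(-3) and C = 3.71:
    |e_{n+1}| ≈ 3.71 × (10^(-3))^1.618 = 3.71 × 10^(-4.85)

(a) ≈ 1.618 (golden ratio); (b) |e_{n+1}| ≈ 5.191e-05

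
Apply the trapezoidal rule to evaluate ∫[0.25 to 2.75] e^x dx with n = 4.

f(x) = e^x
a = 0.25, b = 2.75, n = 4
h = (b - a)/n = 0.625000

Trapezoidal rule: (h/2)[f(x₀) + 2f(x₁) + 2f(x₂) + ... + f(xₙ)]

x_0 = 0.2500, f(x_0) = 1.284025, coefficient = 1
x_1 = 0.8750, f(x_1) = 2.398875, coefficient = 2
x_2 = 1.5000, f(x_2) = 4.481689, coefficient = 2
x_3 = 2.1250, f(x_3) = 8.372897, coefficient = 2
x_4 = 2.7500, f(x_4) = 15.642632, coefficient = 1

I ≈ (0.625000/2) × 47.433581 = 14.822994
Exact value: 14.358606
Error: 0.464388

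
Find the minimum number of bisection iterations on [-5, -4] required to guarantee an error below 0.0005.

We need (b-a)/2^n ≤ 0.0005
(-4 - (-5))/2^n ≤ 0.0005
1/2^n ≤ 0.0005
2^n ≥ 2000
n ≥ log₂(2000) = 10.97
n ≥ 11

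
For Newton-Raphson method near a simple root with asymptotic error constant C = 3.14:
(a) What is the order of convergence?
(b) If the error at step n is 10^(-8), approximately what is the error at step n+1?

(a) Newton-Raphson has quadratic (order 2) convergence near simple roots.
    This means |e_{n+1}| ≈ C|e_n|².

(b) With |e_n| = 10^(-8) and C = 3.14:
    |e_{n+1}| ≈ 3.14 × (10^(-8))² = 3.14 × 10^(-16)

(a) 2 (quadratic); (b) |e_{n+1}| ≈ 3.140e-16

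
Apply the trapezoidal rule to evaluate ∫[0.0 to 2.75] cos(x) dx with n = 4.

f(x) = cos(x)
a = 0.0, b = 2.75, n = 4
h = (b - a)/n = 0.687500

Trapezoidal rule: (h/2)[f(x₀) + 2f(x₁) + 2f(x₂) + ... + f(xₙ)]

x_0 = 0.0000, f(x_0) = 1.000000, coefficient = 1
x_1 = 0.6875, f(x_1) = 0.772835, coefficient = 2
x_2 = 1.3750, f(x_2) = 0.194548, coefficient = 2
x_3 = 2.0625, f(x_3) = -0.472128, coefficient = 2
x_4 = 2.7500, f(x_4) = -0.924302, coefficient = 1

I ≈ (0.687500/2) × 1.066206 = 0.366508
Exact value: 0.381661
Error: 0.015153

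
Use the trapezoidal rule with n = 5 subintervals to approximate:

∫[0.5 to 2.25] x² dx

f(x) = x²
a = 0.5, b = 2.25, n = 5
h = (b - a)/n = 0.350000

Trapezoidal rule: (h/2)[f(x₀) + 2f(x₁) + 2f(x₂) + ... + f(xₙ)]

x_0 = 0.5000, f(x_0) = 0.250000, coefficient = 1
x_1 = 0.8500, f(x_1) = 0.722500, coefficient = 2
x_2 = 1.2000, f(x_2) = 1.440000, coefficient = 2
x_3 = 1.5500, f(x_3) = 2.402500, coefficient = 2
x_4 = 1.9000, f(x_4) = 3.610000, coefficient = 2
x_5 = 2.2500, f(x_5) = 5.062500, coefficient = 1

I ≈ (0.350000/2) × 21.662500 = 3.790937
Exact value: 3.755208
Error: 0.035729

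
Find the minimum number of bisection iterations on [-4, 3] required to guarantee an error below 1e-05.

We need (b-a)/2^n ≤ 1e-05
(3 - (-4))/2^n ≤ 1e-05
7/2^n ≤ 1e-05
2^n ≥ 700000
n ≥ log₂(700000) = 19.42
n ≥ 20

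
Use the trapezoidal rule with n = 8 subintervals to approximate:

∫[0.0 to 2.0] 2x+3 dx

f(x) = 2x+3
a = 0.0, b = 2.0, n = 8
h = (b - a)/n = 0.250000

Trapezoidal rule: (h/2)[f(x₀) + 2f(x₁) + 2f(x₂) + ... + f(xₙ)]

x_0 = 0.0000, f(x_0) = 3.000000, coefficient = 1
x_1 = 0.2500, f(x_1) = 3.500000, coefficient = 2
x_2 = 0.5000, f(x_2) = 4.000000, coefficient = 2
x_3 = 0.7500, f(x_3) = 4.500000, coefficient = 2
x_4 = 1.0000, f(x_4) = 5.000000, coefficient = 2
x_5 = 1.2500, f(x_5) = 5.500000, coefficient = 2
x_6 = 1.5000, f(x_6) = 6.000000, coefficient = 2
x_7 = 1.7500, f(x_7) = 6.500000, coefficient = 2
x_8 = 2.0000, f(x_8) = 7.000000, coefficient = 1

I ≈ (0.250000/2) × 80.000000 = 10.000000
Exact value: 10.000000
Error: 0.000000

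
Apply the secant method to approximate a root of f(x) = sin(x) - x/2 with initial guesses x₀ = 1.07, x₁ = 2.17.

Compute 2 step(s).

f(x) = sin(x) - x/2
x₀ = 1.07, x₁ = 2.17

Secant formula: x_{n+1} = x_n - f(x_n)(x_n - x_{n-1})/(f(x_n) - f(x_{n-1}))

Iteration 1:
  f(1.070000) = 0.342201
  f(2.170000) = -0.259215
  x_2 = 2.170000 - (-0.259215)×(2.170000 - 1.070000)/(-0.259215 - 0.342201)
       = 1.695891
Iteration 2:
  f(2.170000) = -0.259215
  f(1.695891) = 0.144240
  x_3 = 1.695891 - 0.144240×(1.695891 - 2.170000)/(0.144240 - (-0.259215))
       = 1.865391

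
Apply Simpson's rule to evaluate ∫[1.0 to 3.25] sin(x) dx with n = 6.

f(x) = sin(x)
a = 1.0, b = 3.25, n = 6
h = (b - a)/n = 0.375000

Simpson's rule: (h/3)[f(x₀) + 4f(x₁) + 2f(x₂) + ... + f(xₙ)]

x_0 = 1.0000, f(x_0) = 0.841471, coefficient = 1
x_1 = 1.3750, f(x_1) = 0.980893, coefficient = 4
x_2 = 1.7500, f(x_2) = 0.983986, coefficient = 2
x_3 = 2.1250, f(x_3) = 0.850320, coefficient = 4
x_4 = 2.5000, f(x_4) = 0.598472, coefficient = 2
x_5 = 2.8750, f(x_5) = 0.263446, coefficient = 4
x_6 = 3.2500, f(x_6) = -0.108195, coefficient = 1

I ≈ (0.375000/3) × 12.276827 = 1.534603
Exact value: 1.534432
Error: 0.000171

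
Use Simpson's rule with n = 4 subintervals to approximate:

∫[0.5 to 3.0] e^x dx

f(x) = e^x
a = 0.5, b = 3.0, n = 4
h = (b - a)/n = 0.625000

Simpson's rule: (h/3)[f(x₀) + 4f(x₁) + 2f(x₂) + ... + f(xₙ)]

x_0 = 0.5000, f(x_0) = 1.648721, coefficient = 1
x_1 = 1.1250, f(x_1) = 3.080217, coefficient = 4
x_2 = 1.7500, f(x_2) = 5.754603, coefficient = 2
x_3 = 2.3750, f(x_3) = 10.751013, coefficient = 4
x_4 = 3.0000, f(x_4) = 20.085537, coefficient = 1

I ≈ (0.625000/3) × 88.568384 = 18.451747
Exact value: 18.436816
Error: 0.014931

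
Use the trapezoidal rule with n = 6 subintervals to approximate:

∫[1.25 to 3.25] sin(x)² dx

f(x) = sin(x)²
a = 1.25, b = 3.25, n = 6
h = (b - a)/n = 0.333333

Trapezoidal rule: (h/2)[f(x₀) + 2f(x₁) + 2f(x₂) + ... + f(xₙ)]

x_0 = 1.2500, f(x_0) = 0.900572, coefficient = 1
x_1 = 1.5833, f(x_1) = 0.999843, coefficient = 2
x_2 = 1.9167, f(x_2) = 0.885068, coefficient = 2
x_3 = 2.2500, f(x_3) = 0.605398, coefficient = 2
x_4 = 2.5833, f(x_4) = 0.280593, coefficient = 2
x_5 = 2.9167, f(x_5) = 0.049744, coefficient = 2
x_6 = 3.2500, f(x_6) = 0.011706, coefficient = 1

I ≈ (0.333333/2) × 6.553571 = 1.092262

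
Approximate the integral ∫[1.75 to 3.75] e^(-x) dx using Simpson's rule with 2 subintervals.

f(x) = e^(-x)
a = 1.75, b = 3.75, n = 2
h = (b - a)/n = 1.000000

Simpson's rule: (h/3)[f(x₀) + 4f(x₁) + 2f(x₂) + ... + f(xₙ)]

x_0 = 1.7500, f(x_0) = 0.173774, coefficient = 1
x_1 = 2.7500, f(x_1) = 0.063928, coefficient = 4
x_2 = 3.7500, f(x_2) = 0.023518, coefficient = 1

I ≈ (1.000000/3) × 0.453003 = 0.151001
Exact value: 0.150256
Error: 0.000745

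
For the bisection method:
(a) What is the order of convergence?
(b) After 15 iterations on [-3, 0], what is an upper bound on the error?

(a) Bisection has linear (order 1) convergence; the error is halved each step.

(b) Error bound = (b-a)/2^n = (0 - (-3))/2^{15}
    = 3/2^{15}

(a) 1 (linear); (b) error ≤ 9.16e-05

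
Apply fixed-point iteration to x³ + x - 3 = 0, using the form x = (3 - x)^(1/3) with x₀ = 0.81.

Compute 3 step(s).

Equation: x³ + x - 3 = 0
Fixed-point form: x = (3 - x)^(1/3)
x₀ = 0.81

x_1 = g(0.810000) = 1.298618
x_2 = g(1.298618) = 1.193807
x_3 = g(1.193807) = 1.217834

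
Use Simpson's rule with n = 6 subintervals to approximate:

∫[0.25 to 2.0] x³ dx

f(x) = x³
a = 0.25, b = 2.0, n = 6
h = (b - a)/n = 0.291667

Simpson's rule: (h/3)[f(x₀) + 4f(x₁) + 2f(x₂) + ... + f(xₙ)]

x_0 = 0.2500, f(x_0) = 0.015625, coefficient = 1
x_1 = 0.5417, f(x_1) = 0.158927, coefficient = 4
x_2 = 0.8333, f(x_2) = 0.578704, coefficient = 2
x_3 = 1.1250, f(x_3) = 1.423828, coefficient = 4
x_4 = 1.4167, f(x_4) = 2.843171, coefficient = 2
x_5 = 1.7083, f(x_5) = 4.985605, coefficient = 4
x_6 = 2.0000, f(x_6) = 8.000000, coefficient = 1

I ≈ (0.291667/3) × 41.132813 = 3.999023
Exact value: 3.999023
Error: 0.000000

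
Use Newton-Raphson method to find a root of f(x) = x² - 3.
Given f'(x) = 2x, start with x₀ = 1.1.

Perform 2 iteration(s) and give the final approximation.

f(x) = x² - 3
f'(x) = 2x
x₀ = 1.1

Newton-Raphson formula: x_{n+1} = x_n - f(x_n)/f'(x_n)

Iteration 1:
  f(1.100000) = -1.790000
  f'(1.100000) = 2.200000
  x_1 = 1.100000 - (-1.790000)/2.200000 = 1.913636
Iteration 2:
  f(1.913636) = 0.662004
  f'(1.913636) = 3.827273
  x_2 = 1.913636 - 0.662004/3.827273 = 1.740666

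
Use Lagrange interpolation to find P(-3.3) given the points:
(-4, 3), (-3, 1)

Lagrange interpolation formula:
P(x) = Σ yᵢ × Lᵢ(x)
where Lᵢ(x) = Π_{j≠i} (x - xⱼ)/(xᵢ - xⱼ)

L_0(-3.3) = (-3.3 - (-3))/(-4 - (-3)) = 0.300000
L_1(-3.3) = (-3.3 - (-4))/(-3 - (-4)) = 0.700000

P(-3.3) = 3×L_0(-3.3) + 1×L_1(-3.3)
P(-3.3) = 1.600000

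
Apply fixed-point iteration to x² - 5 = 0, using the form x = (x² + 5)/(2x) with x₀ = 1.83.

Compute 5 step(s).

Equation: x² - 5 = 0
Fixed-point form: x = (x² + 5)/(2x)
x₀ = 1.83

x_1 = g(1.830000) = 2.281120
x_2 = g(2.281120) = 2.236513
x_3 = g(2.236513) = 2.236068
x_4 = g(2.236068) = 2.236068
x_5 = g(2.236068) = 2.236068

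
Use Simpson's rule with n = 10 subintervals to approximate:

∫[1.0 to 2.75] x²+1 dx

f(x) = x²+1
a = 1.0, b = 2.75, n = 10
h = (b - a)/n = 0.175000

Simpson's rule: (h/3)[f(x₀) + 4f(x₁) + 2f(x₂) + ... + f(xₙ)]

x_0 = 1.0000, f(x_0) = 2.000000, coefficient = 1
x_1 = 1.1750, f(x_1) = 2.380625, coefficient = 4
x_2 = 1.3500, f(x_2) = 2.822500, coefficient = 2
x_3 = 1.5250, f(x_3) = 3.325625, coefficient = 4
x_4 = 1.7000, f(x_4) = 3.890000, coefficient = 2
x_5 = 1.8750, f(x_5) = 4.515625, coefficient = 4
x_6 = 2.0500, f(x_6) = 5.202500, coefficient = 2
x_7 = 2.2250, f(x_7) = 5.950625, coefficient = 4
x_8 = 2.4000, f(x_8) = 6.760000, coefficient = 2
x_9 = 2.5750, f(x_9) = 7.630625, coefficient = 4
x_10 = 2.7500, f(x_10) = 8.562500, coefficient = 1

I ≈ (0.175000/3) × 143.125000 = 8.348958
Exact value: 8.348958
Error: 0.000000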